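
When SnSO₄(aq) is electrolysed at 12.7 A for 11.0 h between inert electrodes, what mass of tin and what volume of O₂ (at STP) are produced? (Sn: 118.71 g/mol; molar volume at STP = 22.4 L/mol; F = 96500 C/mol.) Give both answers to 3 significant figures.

Q = 12.7 × 39600 = 5.029×10^5 C; n(e⁻) = 5.029×10^5 / 96500 = 5.211 mol
Cathode: Sn²⁺ + 2e⁻ → Sn → n(Sn) = 5.211/2 = 2.606 mol → 309 g
Anode: 2H₂O → O₂ + 4H⁺ + 4e⁻ → n(O₂) = 5.211/4 = 1.303 mol → 29.2 L

309 g Sn; 29.2 L O₂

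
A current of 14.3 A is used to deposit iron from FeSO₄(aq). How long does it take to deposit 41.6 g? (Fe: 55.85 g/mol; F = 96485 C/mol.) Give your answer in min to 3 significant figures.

168 min

n(Fe) = 41.6 / 55.85 = 0.7449 mol
Fe²⁺ + 2e⁻ → Fe, so n(e⁻) = 2 × 0.7449 = 1.490 mol
Q = 1.490 × 96485 = 1.438×10^5 C
t = Q / I = 1.438×10^5 / 14.3 = 10060 s = 168 min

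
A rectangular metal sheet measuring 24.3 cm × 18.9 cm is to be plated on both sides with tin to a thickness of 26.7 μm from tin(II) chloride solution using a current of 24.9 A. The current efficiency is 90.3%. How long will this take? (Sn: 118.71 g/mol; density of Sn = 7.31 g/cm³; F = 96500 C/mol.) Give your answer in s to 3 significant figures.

1300 s

Plated area = 2 × 24.3 × 18.9 = 918.5 cm²
Volume = 918.5 × 26.7×10⁻⁴ cm = 2.452 cm³
m(Sn) = 2.452 × 7.31 = 17.92 g
n(Sn) = 17.92 / 118.71 = 0.1510 mol; n(e⁻) = 2 × 0.1510 = 0.3020 mol
Q = 0.3020 × 96500 / 0.903 = 32270 C
t = 32270 / 24.9 = 1296 s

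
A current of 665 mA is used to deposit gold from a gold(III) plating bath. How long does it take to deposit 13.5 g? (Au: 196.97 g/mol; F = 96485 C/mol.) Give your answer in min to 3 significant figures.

497 min

n(Au) = 13.5 / 196.97 = 0.06854 mol
Au³⁺ + 3e⁻ → Au, so n(e⁻) = 3 × 0.06854 = 0.2056 mol
Q = 0.2056 × 96485 = 19840 C
t = Q / I = 19840 / 0.665 = 29830 s = 497 min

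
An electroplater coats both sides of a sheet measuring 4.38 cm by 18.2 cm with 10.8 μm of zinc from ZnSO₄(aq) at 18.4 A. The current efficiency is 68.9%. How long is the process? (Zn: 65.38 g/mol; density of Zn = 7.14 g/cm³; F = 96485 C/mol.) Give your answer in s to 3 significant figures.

286 s

Plated area = 2 × 4.38 × 18.2 = 159.4 cm²
Volume = 159.4 × 10.8×10⁻⁴ cm = 0.1722 cm³
m(Zn) = 0.1722 × 7.14 = 1.230 g
n(Zn) = 1.230 / 65.38 = 0.01881 mol; n(e⁻) = 2 × 0.01881 = 0.03762 mol
Q = 0.03762 × 96485 / 0.689 = 5268 C
t = 5268 / 18.4 = 286.3 s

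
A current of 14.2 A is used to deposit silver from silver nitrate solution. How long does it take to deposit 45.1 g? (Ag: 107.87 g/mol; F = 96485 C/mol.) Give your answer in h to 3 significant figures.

n(Ag) = 45.1 / 107.87 = 0.4181 mol
Ag⁺ + e⁻ → Ag, so n(e⁻) = 0.4181 mol
Q = 0.4181 × 96485 = 40340 C
t = Q / I = 40340 / 14.2 = 2841 s = 0.789 h

0.789 h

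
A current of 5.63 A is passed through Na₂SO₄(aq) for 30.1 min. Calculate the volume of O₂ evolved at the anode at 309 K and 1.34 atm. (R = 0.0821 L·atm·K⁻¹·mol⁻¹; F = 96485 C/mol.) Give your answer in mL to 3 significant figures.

Q = It = 5.63 × 1806 = 10170 C
n(e⁻) = 10170 / 96485 = 0.1054 mol
2H₂O → O₂ + 4H⁺ + 4e⁻, so n(O₂) = 0.1054 / 4 = 0.02635 mol
V = nRT/P = 0.02635 × 0.0821 × 309 / 1.34 = 0.4989 L
= 499 mL

499 mL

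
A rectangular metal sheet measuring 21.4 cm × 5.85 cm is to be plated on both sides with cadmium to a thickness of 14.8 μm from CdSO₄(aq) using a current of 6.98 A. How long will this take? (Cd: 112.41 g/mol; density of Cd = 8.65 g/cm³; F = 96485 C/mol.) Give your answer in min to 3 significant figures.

Plated area = 2 × 21.4 × 5.85 = 250.4 cm²
Volume = 250.4 × 14.8×10⁻⁴ cm = 0.3706 cm³
m(Cd) = 0.3706 × 8.65 = 3.206 g
n(Cd) = 3.206 / 112.41 = 0.02852 mol; n(e⁻) = 2 × 0.02852 = 0.05704 mol
Q = 0.05704 × 96485 = 5504 C
t = 5504 / 6.98 = 788.5 s = 13.1 min

13.1 min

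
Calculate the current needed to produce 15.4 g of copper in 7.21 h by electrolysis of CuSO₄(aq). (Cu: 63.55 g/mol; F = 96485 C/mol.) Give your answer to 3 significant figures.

n(Cu) = 15.4 / 63.55 = 0.2423 mol
Cu²⁺ + 2e⁻ → Cu, so n(e⁻) = 2 × 0.2423 = 0.4846 mol
Q = 0.4846 × 96485 = 46760 C
I = Q / t = 46760 / 25956 s = 1.80 A

1.80 A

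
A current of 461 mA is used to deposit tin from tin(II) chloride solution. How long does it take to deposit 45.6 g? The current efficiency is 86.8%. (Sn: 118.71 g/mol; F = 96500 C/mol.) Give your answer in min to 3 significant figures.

n(Sn) = 45.6 / 118.71 = 0.3841 mol
Sn²⁺ + 2e⁻ → Sn, so n(e⁻) = 2 × 0.3841 = 0.7682 mol
Q = 0.7682 × 96500 / 0.868 = 85400 C
t = Q / I = 85400 / 0.461 = 1.852×10^5 s = 3090 min

3090 min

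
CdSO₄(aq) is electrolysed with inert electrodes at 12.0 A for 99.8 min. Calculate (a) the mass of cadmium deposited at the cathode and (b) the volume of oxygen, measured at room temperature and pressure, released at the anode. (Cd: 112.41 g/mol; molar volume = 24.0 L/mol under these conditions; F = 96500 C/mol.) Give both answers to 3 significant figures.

41.9 g Cd; 4.47 L O₂

Q = 12.0 × 5988 = 71860 C; n(e⁻) = 71860 / 96500 = 0.7447 mol
Cathode: Cd²⁺ + 2e⁻ → Cd → n(Cd) = 0.7447/2 = 0.3724 mol → 41.9 g
Anode: 2H₂O → O₂ + 4H⁺ + 4e⁻ → n(O₂) = 0.7447/4 = 0.1862 mol → 4.47 L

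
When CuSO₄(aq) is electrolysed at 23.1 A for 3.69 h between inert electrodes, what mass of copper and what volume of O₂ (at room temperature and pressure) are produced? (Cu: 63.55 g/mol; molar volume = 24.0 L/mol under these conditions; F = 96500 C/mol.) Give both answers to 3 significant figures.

101 g Cu; 19.1 L O₂

Q = 23.1 × 13284 = 3.069×10^5 C; n(e⁻) = 3.069×10^5 / 96500 = 3.180 mol
Cathode: Cu²⁺ + 2e⁻ → Cu → n(Cu) = 3.180/2 = 1.590 mol → 101 g
Anode: 2H₂O → O₂ + 4H⁺ + 4e⁻ → n(O₂) = 3.180/4 = 0.7950 mol → 19.1 L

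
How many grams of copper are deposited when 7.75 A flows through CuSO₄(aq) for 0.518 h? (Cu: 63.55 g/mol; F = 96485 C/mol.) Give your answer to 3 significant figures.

4.76 g

Q = It = 7.75 × 1864.8 = 14450 C
Moles of electrons = 14450 / 96485 = 0.1498 mol
Cu²⁺ + 2e⁻ → Cu, so n(Cu) = 0.1498 / 2 = 0.07490 mol
m = 0.07490 × 63.55 = 4.76 g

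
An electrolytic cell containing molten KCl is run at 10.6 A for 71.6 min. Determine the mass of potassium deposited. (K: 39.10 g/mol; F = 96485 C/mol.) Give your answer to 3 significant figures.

18.5 g

Q = 10.6 A × 4296 s = 45540 C
n(e⁻) = 45540 / 96485 = 0.4720 mol
K⁺ + e⁻ → K, so n(K) = 0.4720 mol
m = 0.4720 × 39.10 = 18.5 g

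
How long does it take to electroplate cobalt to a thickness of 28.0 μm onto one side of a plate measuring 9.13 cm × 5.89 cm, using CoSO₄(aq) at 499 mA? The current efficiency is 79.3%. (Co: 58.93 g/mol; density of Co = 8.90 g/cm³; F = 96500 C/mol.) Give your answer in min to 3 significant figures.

Plated area = 9.13 × 5.89 = 53.78 cm²
Volume = 53.78 × 28.0×10⁻⁴ cm = 0.1506 cm³
m(Co) = 0.1506 × 8.90 = 1.340 g
n(Co) = 1.340 / 58.93 = 0.02274 mol; n(e⁻) = 2 × 0.02274 = 0.04548 mol
Q = 0.04548 × 96500 / 0.793 = 5534 C
t = 5534 / 0.499 = 11090 s = 185 min

185 min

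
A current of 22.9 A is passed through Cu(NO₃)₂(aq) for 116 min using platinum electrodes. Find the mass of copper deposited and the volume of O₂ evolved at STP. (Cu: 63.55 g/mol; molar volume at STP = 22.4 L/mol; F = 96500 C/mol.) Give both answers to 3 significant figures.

52.5 g Cu; 9.25 L O₂

Q = 22.9 × 6960 = 1.594×10^5 C; n(e⁻) = 1.594×10^5 / 96500 = 1.652 mol
Cathode: Cu²⁺ + 2e⁻ → Cu → n(Cu) = 1.652/2 = 0.8260 mol → 52.5 g
Anode: 2H₂O → O₂ + 4H⁺ + 4e⁻ → n(O₂) = 1.652/4 = 0.4130 mol → 9.25 L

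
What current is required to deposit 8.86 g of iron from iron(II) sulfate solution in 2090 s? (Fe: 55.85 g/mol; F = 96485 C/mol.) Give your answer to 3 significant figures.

n(Fe) = 8.86 / 55.85 = 0.1586 mol
Fe²⁺ + 2e⁻ → Fe, so n(e⁻) = 2 × 0.1586 = 0.3172 mol
Q = 0.3172 × 96485 = 30610 C
I = Q / t = 30610 / 2090 s = 14.6 A

14.6 A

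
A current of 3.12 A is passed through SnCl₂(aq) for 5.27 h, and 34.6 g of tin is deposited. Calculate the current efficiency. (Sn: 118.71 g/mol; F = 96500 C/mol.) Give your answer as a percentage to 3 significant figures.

95.0%

Q = 3.12 × 18972 = 59190 C
n(e⁻) = 59190 / 96500 = 0.6134 mol
Sn²⁺ + 2e⁻ → Sn, so theoretical n(Sn) = 0.3067 mol → 36.41 g
Efficiency = 34.6 / 36.41 = 0.9503 = 95.0%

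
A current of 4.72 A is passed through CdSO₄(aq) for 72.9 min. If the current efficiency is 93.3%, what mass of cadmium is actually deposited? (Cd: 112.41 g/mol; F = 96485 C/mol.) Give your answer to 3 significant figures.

Q = 4.72 × 4374 = 20650 C
n(e⁻) = 20650 / 96485 = 0.2140 mol
Cd²⁺ + 2e⁻ → Cd, so theoretical m(Cd) = 0.1070 × 112.41 = 12.03 g
Actual mass = 93.3% × 12.03 = 11.2 g

11.2 g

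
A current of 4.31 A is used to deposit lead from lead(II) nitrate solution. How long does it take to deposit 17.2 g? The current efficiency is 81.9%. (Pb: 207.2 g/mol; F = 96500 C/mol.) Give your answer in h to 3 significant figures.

n(Pb) = 17.2 / 207.2 = 0.08301 mol
Pb²⁺ + 2e⁻ → Pb, so n(e⁻) = 2 × 0.08301 = 0.1660 mol
Q = 0.1660 × 96500 / 0.819 = 19560 C
t = Q / I = 19560 / 4.31 = 4538 s = 1.26 h

1.26 h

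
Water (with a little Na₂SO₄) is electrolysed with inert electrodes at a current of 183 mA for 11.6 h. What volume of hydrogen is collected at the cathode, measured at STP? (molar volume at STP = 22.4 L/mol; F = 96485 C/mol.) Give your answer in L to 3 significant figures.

Charge passed = 0.183 × 41760 = 7642 C
Moles of electrons = 7642 / 96485 = 0.07920 mol
2H⁺ + 2e⁻ → H₂, so n(H₂) = 0.07920 / 2 = 0.03960 mol
V = 0.03960 × 22.4 = 0.8870 L

0.887 L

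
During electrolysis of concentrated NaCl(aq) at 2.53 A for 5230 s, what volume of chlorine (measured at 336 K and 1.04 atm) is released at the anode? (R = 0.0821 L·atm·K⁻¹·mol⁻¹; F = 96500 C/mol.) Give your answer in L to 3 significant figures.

1.82 L

Q = It = 2.53 × 5230 = 13230 C
Moles of electrons = 13230 / 96500 = 0.1371 mol
2Cl⁻ → Cl₂ + 2e⁻, so n(Cl₂) = 0.1371 / 2 = 0.06855 mol
V = nRT/P = 0.06855 × 0.0821 × 336 / 1.04 = 1.818 L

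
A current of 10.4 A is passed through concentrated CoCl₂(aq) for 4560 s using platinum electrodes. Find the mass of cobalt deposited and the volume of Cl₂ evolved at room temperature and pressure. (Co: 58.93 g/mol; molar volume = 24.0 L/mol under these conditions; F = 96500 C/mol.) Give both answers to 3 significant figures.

14.5 g Co; 5.90 L Cl₂

Q = 10.4 × 4560 = 47420 C; n(e⁻) = 47420 / 96500 = 0.4914 mol
Cathode: Co²⁺ + 2e⁻ → Co → n(Co) = 0.4914/2 = 0.2457 mol → 14.5 g
Anode: 2Cl⁻ → Cl₂ + 2e⁻ → n(Cl₂) = 0.4914/2 = 0.2457 mol → 5.90 L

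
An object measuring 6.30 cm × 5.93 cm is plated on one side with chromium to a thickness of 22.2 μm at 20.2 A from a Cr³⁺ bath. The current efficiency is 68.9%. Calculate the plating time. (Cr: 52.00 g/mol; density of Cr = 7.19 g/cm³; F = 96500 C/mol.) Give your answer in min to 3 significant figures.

3.98 min

Plated area = 6.30 × 5.93 = 37.36 cm²
Volume = 37.36 × 22.2×10⁻⁴ cm = 0.08294 cm³
m(Cr) = 0.08294 × 7.19 = 0.5963 g
n(Cr) = 0.5963 / 52.00 = 0.01147 mol; n(e⁻) = 3 × 0.01147 = 0.03441 mol
Q = 0.03441 × 96500 / 0.689 = 4819 C
t = 4819 / 20.2 = 238.6 s = 3.98 min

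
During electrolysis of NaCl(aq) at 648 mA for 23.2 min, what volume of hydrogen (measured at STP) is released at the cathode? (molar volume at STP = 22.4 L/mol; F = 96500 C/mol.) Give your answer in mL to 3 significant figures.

Q = 0.648 A × 1392 s = 902.0 C
n(e⁻) = 902.0 / 96500 = 0.009347 mol
2H⁺ + 2e⁻ → H₂, so n(H₂) = 0.009347 / 2 = 0.004674 mol
V = 0.004674 × 22.4 = 0.1047 L
= 105 mL

105 mL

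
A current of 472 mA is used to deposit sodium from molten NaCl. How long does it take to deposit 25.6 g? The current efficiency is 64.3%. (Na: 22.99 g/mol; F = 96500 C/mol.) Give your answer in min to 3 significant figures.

5900 min

n(Na) = 25.6 / 22.99 = 1.114 mol
Na⁺ + e⁻ → Na, so n(e⁻) = 1.114 mol
Q = 1.114 × 96500 / 0.643 = 1.672×10^5 C
t = Q / I = 1.672×10^5 / 0.472 = 3.542×10^5 s = 5900 min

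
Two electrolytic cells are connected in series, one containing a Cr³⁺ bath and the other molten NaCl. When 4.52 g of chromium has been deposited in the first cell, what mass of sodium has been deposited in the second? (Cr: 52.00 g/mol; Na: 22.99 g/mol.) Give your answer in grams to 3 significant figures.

n(Cr) = 4.52 / 52.00 = 0.08692 mol
Cr³⁺ + 3e⁻ → Cr, so n(e⁻) = 3 × 0.08692 = 0.2608 mol
Same current for the same time ⇒ same n(e⁻) = 0.2608 mol in both cells.
Na⁺ + e⁻ → Na, so n(Na) = 0.2608 mol
m(Na) = 0.2608 × 22.99 = 6.00 g

6.00 g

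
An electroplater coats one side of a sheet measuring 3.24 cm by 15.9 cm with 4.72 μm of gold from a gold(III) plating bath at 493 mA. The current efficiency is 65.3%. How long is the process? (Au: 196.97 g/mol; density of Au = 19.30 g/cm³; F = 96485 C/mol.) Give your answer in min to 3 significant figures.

35.7 min

Plated area = 3.24 × 15.9 = 51.52 cm²
Volume = 51.52 × 4.72×10⁻⁴ cm = 0.02432 cm³
m(Au) = 0.02432 × 19.30 = 0.4694 g
n(Au) = 0.4694 / 196.97 = 0.002383 mol; n(e⁻) = 3 × 0.002383 = 0.007149 mol
Q = 0.007149 × 96485 / 0.653 = 1056 C
t = 1056 / 0.493 = 2142 s = 35.7 min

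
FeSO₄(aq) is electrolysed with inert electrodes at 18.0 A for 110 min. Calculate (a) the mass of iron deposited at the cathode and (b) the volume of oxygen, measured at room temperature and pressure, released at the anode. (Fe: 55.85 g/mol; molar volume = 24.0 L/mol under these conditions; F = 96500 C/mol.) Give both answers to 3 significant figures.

34.4 g Fe; 7.39 L O₂

Q = 18.0 × 6600 = 1.188×10^5 C; n(e⁻) = 1.188×10^5 / 96500 = 1.231 mol
Cathode: Fe²⁺ + 2e⁻ → Fe → n(Fe) = 1.231/2 = 0.6155 mol → 34.4 g
Anode: 2H₂O → O₂ + 4H⁺ + 4e⁻ → n(O₂) = 1.231/4 = 0.3078 mol → 7.39 L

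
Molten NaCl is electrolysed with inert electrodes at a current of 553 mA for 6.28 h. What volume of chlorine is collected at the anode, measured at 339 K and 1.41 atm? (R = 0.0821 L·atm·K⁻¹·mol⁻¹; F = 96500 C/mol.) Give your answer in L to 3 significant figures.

1.28 L

Charge passed = 0.553 × 22608 = 12500 C
Moles of electrons = 12500 / 96500 = 0.1295 mol
2Cl⁻ → Cl₂ + 2e⁻, so n(Cl₂) = 0.1295 / 2 = 0.06475 mol
V = nRT/P = 0.06475 × 0.0821 × 339 / 1.41 = 1.278 L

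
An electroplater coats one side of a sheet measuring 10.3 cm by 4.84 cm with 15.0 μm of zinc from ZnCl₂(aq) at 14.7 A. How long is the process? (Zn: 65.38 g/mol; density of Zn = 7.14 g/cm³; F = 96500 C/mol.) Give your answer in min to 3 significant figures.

1.79 min

Plated area = 10.3 × 4.84 = 49.85 cm²
Volume = 49.85 × 15.0×10⁻⁴ cm = 0.07478 cm³
m(Zn) = 0.07478 × 7.14 = 0.5339 g
n(Zn) = 0.5339 / 65.38 = 0.008166 mol; n(e⁻) = 2 × 0.008166 = 0.01633 mol
Q = 0.01633 × 96500 = 1576 C
t = 1576 / 14.7 = 107.2 s = 1.79 min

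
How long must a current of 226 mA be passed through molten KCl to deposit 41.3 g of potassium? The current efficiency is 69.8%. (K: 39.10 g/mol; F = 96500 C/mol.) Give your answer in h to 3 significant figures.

179 h

n(K) = 41.3 / 39.10 = 1.056 mol
K⁺ + e⁻ → K, so n(e⁻) = 1.056 mol
Q = 1.056 × 96500 / 0.698 = 1.460×10^5 C
t = Q / I = 1.460×10^5 / 0.226 = 6.460×10^5 s = 179 h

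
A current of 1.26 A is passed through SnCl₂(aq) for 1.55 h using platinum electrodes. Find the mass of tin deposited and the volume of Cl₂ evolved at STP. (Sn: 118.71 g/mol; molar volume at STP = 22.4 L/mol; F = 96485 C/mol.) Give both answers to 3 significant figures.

Q = 1.26 × 5580 = 7031 C; n(e⁻) = 7031 / 96485 = 0.07287 mol
Cathode: Sn²⁺ + 2e⁻ → Sn → n(Sn) = 0.07287/2 = 0.03644 mol → 4.33 g
Anode: 2Cl⁻ → Cl₂ + 2e⁻ → n(Cl₂) = 0.07287/2 = 0.03644 mol → 0.816 L

4.33 g Sn; 0.816 L Cl₂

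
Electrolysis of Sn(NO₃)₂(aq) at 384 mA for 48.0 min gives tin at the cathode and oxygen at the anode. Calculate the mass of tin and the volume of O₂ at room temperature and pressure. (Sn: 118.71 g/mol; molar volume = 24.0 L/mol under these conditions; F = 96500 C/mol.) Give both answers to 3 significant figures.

Q = 0.384 × 2880 = 1106 C; n(e⁻) = 1106 / 96500 = 0.01146 mol
Cathode: Sn²⁺ + 2e⁻ → Sn → n(Sn) = 0.01146/2 = 0.005730 mol → 0.680 g
Anode: 2H₂O → O₂ + 4H⁺ + 4e⁻ → n(O₂) = 0.01146/4 = 0.002865 mol → 0.0688 L

0.680 g Sn; 0.0688 L O₂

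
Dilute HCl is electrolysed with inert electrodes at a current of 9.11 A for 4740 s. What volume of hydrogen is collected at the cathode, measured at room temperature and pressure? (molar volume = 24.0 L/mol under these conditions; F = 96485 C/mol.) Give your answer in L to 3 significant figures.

Charge passed = 9.11 × 4740 = 43180 C
n(e⁻) = 43180 / 96485 = 0.4475 mol
2H⁺ + 2e⁻ → H₂, so n(H₂) = 0.4475 / 2 = 0.2238 mol
V = 0.2238 × 24.0 = 5.371 L

5.37 L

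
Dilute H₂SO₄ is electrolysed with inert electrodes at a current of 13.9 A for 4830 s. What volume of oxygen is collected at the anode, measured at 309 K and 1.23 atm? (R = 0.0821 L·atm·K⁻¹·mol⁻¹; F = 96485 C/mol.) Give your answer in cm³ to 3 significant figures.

Q = It = 13.9 × 4830 = 67140 C
n(e⁻) = Q/F = 67140/96485 = 0.6959 mol
2H₂O → O₂ + 4H⁺ + 4e⁻, so n(O₂) = 0.6959 / 4 = 0.1740 mol
V = nRT/P = 0.1740 × 0.0821 × 309 / 1.23 = 3.589 L
= 3590 cm³

3590 cm³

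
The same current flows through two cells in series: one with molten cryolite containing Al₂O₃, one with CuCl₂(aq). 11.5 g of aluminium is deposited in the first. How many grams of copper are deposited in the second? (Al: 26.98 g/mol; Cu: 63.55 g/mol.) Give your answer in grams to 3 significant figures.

40.6 g

n(Al) = 11.5 / 26.98 = 0.4262 mol
Al³⁺ + 3e⁻ → Al, so n(e⁻) = 3 × 0.4262 = 1.279 mol
Since the cells are in series, n(e⁻) in the Cu cell is also 1.279 mol.
Cu²⁺ + 2e⁻ → Cu, so n(Cu) = 1.279 / 2 = 0.6395 mol
m(Cu) = 0.6395 × 63.55 = 40.6 g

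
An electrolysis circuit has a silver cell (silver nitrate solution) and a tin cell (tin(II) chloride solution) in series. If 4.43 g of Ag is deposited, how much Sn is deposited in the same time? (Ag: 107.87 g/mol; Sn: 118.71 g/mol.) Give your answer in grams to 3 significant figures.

n(Ag) = 4.43 / 107.87 = 0.04107 mol
Ag⁺ + e⁻ → Ag, so n(e⁻) = 0.04107 mol
The cells are in series, so the same charge (and hence the same n(e⁻) = 0.04107 mol) passes through both.
Sn²⁺ + 2e⁻ → Sn, so n(Sn) = 0.04107 / 2 = 0.02054 mol
m(Sn) = 0.02054 × 118.71 = 2.44 g

2.44 g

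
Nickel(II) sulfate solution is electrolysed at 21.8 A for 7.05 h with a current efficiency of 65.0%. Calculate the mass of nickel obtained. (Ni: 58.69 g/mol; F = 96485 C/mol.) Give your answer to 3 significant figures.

Q = 21.8 × 25380 = 5.533×10^5 C
n(e⁻) = 5.533×10^5 / 96485 = 5.735 mol
Ni²⁺ + 2e⁻ → Ni, so theoretical m(Ni) = 2.868 × 58.69 = 168.3 g
Actual mass = 65.0% × 168.3 = 109 g

109 g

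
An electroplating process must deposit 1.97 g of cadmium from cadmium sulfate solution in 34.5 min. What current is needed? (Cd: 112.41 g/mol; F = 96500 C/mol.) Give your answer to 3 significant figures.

n(Cd) = 1.97 / 112.41 = 0.01753 mol
Cd²⁺ + 2e⁻ → Cd, so n(e⁻) = 2 × 0.01753 = 0.03506 mol
Q = 0.03506 × 96500 = 3383 C
I = Q / t = 3383 / 2070 s = 1.63 A

1.63 A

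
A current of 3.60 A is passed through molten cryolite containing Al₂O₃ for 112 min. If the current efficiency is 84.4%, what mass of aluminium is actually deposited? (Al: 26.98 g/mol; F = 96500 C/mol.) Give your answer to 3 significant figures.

1.90 g

Q = 3.60 × 6720 = 24190 C
n(e⁻) = 24190 / 96500 = 0.2507 mol
Al³⁺ + 3e⁻ → Al, so theoretical m(Al) = 0.08357 × 26.98 = 2.255 g
Actual mass = 84.4% × 2.255 = 1.90 g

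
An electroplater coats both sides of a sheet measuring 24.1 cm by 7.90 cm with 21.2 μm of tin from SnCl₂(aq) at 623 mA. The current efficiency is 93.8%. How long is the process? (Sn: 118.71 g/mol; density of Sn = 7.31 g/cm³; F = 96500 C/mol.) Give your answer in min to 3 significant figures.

Plated area = 2 × 24.1 × 7.90 = 380.8 cm²
Volume = 380.8 × 21.2×10⁻⁴ cm = 0.8073 cm³
m(Sn) = 0.8073 × 7.31 = 5.901 g
n(Sn) = 5.901 / 118.71 = 0.04971 mol; n(e⁻) = 2 × 0.04971 = 0.09942 mol
Q = 0.09942 × 96500 / 0.938 = 10230 C
t = 10230 / 0.623 = 16420 s = 274 min

274 min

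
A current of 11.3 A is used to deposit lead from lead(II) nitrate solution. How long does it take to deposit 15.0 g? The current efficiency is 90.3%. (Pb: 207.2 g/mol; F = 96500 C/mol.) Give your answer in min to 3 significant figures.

n(Pb) = 15.0 / 207.2 = 0.07239 mol
Pb²⁺ + 2e⁻ → Pb, so n(e⁻) = 2 × 0.07239 = 0.1448 mol
Q = 0.1448 × 96500 / 0.903 = 15470 C
t = Q / I = 15470 / 11.3 = 1369 s = 22.8 min

22.8 min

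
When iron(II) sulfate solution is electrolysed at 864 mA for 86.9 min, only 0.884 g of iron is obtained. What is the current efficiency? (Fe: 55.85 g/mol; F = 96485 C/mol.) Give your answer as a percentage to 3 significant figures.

67.8%

Q = 0.864 × 5214 = 4505 C
n(e⁻) = 4505 / 96485 = 0.04669 mol
Fe²⁺ + 2e⁻ → Fe, so theoretical n(Fe) = 0.02335 mol → 1.304 g
Efficiency = 0.884 / 1.304 = 0.6779 = 67.8%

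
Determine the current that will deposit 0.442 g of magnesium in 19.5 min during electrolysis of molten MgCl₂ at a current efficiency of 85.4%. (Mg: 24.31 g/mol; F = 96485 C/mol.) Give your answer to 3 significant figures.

3.51 A

n(Mg) = 0.442 / 24.31 = 0.01818 mol
Mg²⁺ + 2e⁻ → Mg, so n(e⁻) = 2 × 0.01818 = 0.03636 mol
Q = 0.03636 × 96485 / 0.854 = 4108 C
I = Q / t = 4108 / 1170 s = 3.51 A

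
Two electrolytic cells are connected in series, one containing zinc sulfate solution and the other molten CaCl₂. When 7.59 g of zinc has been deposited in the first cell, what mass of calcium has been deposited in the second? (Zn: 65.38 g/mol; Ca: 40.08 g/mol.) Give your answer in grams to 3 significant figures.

4.65 g

n(Zn) = 7.59 / 65.38 = 0.1161 mol
Zn²⁺ + 2e⁻ → Zn, so n(e⁻) = 2 × 0.1161 = 0.2322 mol
Since the cells are in series, n(e⁻) in the Ca cell is also 0.2322 mol.
Ca²⁺ + 2e⁻ → Ca, so n(Ca) = 0.2322 / 2 = 0.1161 mol
m(Ca) = 0.1161 × 40.08 = 4.65 g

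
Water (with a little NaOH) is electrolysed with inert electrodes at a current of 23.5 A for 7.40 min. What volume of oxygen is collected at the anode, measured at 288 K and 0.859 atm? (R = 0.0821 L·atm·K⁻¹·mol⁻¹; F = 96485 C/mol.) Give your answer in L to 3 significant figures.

Q = 23.5 A × 444 s = 10430 C
n(e⁻) = Q/F = 10430/96485 = 0.1081 mol
2H₂O → O₂ + 4H⁺ + 4e⁻, so n(O₂) = 0.1081 / 4 = 0.02703 mol
V = nRT/P = 0.02703 × 0.0821 × 288 / 0.859 = 0.7440 L

0.744 L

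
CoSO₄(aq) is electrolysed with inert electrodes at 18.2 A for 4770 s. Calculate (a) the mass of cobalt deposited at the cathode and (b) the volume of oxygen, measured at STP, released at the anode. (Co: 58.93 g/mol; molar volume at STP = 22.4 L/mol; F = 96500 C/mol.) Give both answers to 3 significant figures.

26.5 g Co; 5.04 L O₂

Q = 18.2 × 4770 = 86810 C; n(e⁻) = 86810 / 96500 = 0.8996 mol
Cathode: Co²⁺ + 2e⁻ → Co → n(Co) = 0.8996/2 = 0.4498 mol → 26.5 g
Anode: 2H₂O → O₂ + 4H⁺ + 4e⁻ → n(O₂) = 0.8996/4 = 0.2249 mol → 5.04 L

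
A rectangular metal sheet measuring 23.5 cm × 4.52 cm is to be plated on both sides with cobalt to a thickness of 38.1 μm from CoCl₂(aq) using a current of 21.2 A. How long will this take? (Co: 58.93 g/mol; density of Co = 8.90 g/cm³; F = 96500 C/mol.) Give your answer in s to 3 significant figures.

Plated area = 2 × 23.5 × 4.52 = 212.4 cm²
Volume = 212.4 × 38.1×10⁻⁴ cm = 0.8092 cm³
m(Co) = 0.8092 × 8.90 = 7.202 g
n(Co) = 7.202 / 58.93 = 0.1222 mol; n(e⁻) = 2 × 0.1222 = 0.2444 mol
Q = 0.2444 × 96500 = 23580 C
t = 23580 / 21.2 = 1112 s

1110 s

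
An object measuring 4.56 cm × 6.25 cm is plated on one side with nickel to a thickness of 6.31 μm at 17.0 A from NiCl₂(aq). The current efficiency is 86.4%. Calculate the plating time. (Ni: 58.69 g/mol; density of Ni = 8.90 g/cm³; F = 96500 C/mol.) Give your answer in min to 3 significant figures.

Plated area = 4.56 × 6.25 = 28.50 cm²
Volume = 28.50 × 6.31×10⁻⁴ cm = 0.01798 cm³
m(Ni) = 0.01798 × 8.90 = 0.1600 g
n(Ni) = 0.1600 / 58.69 = 0.002726 mol; n(e⁻) = 2 × 0.002726 = 0.005452 mol
Q = 0.005452 × 96500 / 0.864 = 608.9 C
t = 608.9 / 17.0 = 35.82 s = 0.597 min

0.597 min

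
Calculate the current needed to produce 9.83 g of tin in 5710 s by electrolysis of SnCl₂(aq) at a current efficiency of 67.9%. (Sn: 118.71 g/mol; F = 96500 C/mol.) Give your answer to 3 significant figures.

n(Sn) = 9.83 / 118.71 = 0.08281 mol
Sn²⁺ + 2e⁻ → Sn, so n(e⁻) = 2 × 0.08281 = 0.1656 mol
Q = 0.1656 × 96500 / 0.679 = 23540 C
I = Q / t = 23540 / 5710 s = 4.12 A

4.12 A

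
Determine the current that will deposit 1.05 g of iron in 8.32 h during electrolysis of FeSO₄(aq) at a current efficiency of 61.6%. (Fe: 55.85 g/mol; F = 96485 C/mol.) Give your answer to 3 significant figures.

n(Fe) = 1.05 / 55.85 = 0.01880 mol
Fe²⁺ + 2e⁻ → Fe, so n(e⁻) = 2 × 0.01880 = 0.03760 mol
Q = 0.03760 × 96485 / 0.616 = 5889 C
I = Q / t = 5889 / 29952 s = 0.197 A

0.197 A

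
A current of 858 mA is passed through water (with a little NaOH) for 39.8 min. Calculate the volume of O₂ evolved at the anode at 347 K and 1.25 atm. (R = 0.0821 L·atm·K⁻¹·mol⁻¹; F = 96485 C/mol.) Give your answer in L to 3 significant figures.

0.121 L

Charge passed = 0.858 × 2388 = 2049 C
n(e⁻) = 2049 / 96485 = 0.02124 mol
2H₂O → O₂ + 4H⁺ + 4e⁻, so n(O₂) = 0.02124 / 4 = 0.005310 mol
V = nRT/P = 0.005310 × 0.0821 × 347 / 1.25 = 0.1210 L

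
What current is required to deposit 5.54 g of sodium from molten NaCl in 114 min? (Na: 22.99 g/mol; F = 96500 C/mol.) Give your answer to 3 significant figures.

3.40 A

n(Na) = 5.54 / 22.99 = 0.2410 mol
Na⁺ + e⁻ → Na, so n(e⁻) = 0.2410 mol
Q = 0.2410 × 96500 = 23260 C
I = Q / t = 23260 / 6840 s = 3.40 A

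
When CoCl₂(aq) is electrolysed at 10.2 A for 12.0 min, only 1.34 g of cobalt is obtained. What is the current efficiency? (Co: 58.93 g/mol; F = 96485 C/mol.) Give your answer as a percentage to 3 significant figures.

Q = 10.2 × 720 = 7344 C
n(e⁻) = 7344 / 96485 = 0.07612 mol
Co²⁺ + 2e⁻ → Co, so theoretical n(Co) = 0.03806 mol → 2.243 g
Efficiency = 1.34 / 2.243 = 0.5974 = 59.7%

59.7%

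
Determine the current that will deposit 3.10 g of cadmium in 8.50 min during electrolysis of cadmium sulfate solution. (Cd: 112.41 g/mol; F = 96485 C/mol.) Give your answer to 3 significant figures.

10.4 A

n(Cd) = 3.10 / 112.41 = 0.02758 mol
Cd²⁺ + 2e⁻ → Cd, so n(e⁻) = 2 × 0.02758 = 0.05516 mol
Q = 0.05516 × 96485 = 5322 C
I = Q / t = 5322 / 510 s = 10.4 A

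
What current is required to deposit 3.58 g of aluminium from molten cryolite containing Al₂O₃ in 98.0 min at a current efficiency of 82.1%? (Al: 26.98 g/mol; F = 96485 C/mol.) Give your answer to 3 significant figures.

n(Al) = 3.58 / 26.98 = 0.1327 mol
Al³⁺ + 3e⁻ → Al, so n(e⁻) = 3 × 0.1327 = 0.3981 mol
Q = 0.3981 × 96485 / 0.821 = 46790 C
I = Q / t = 46790 / 5880 s = 7.96 A

7.96 A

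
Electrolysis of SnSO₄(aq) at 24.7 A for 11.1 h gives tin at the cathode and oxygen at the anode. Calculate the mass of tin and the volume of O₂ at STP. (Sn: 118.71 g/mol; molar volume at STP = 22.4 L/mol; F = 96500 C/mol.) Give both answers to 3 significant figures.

Q = 24.7 × 39960 = 9.870×10^5 C; n(e⁻) = 9.870×10^5 / 96500 = 10.23 mol
Cathode: Sn²⁺ + 2e⁻ → Sn → n(Sn) = 10.23/2 = 5.115 mol → 607 g
Anode: 2H₂O → O₂ + 4H⁺ + 4e⁻ → n(O₂) = 10.23/4 = 2.558 mol → 57.3 L

607 g Sn; 57.3 L O₂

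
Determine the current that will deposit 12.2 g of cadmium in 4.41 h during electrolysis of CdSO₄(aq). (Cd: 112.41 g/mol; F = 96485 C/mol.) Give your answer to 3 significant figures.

1.32 A

n(Cd) = 12.2 / 112.41 = 0.1085 mol
Cd²⁺ + 2e⁻ → Cd, so n(e⁻) = 2 × 0.1085 = 0.2170 mol
Q = 0.2170 × 96485 = 20940 C
I = Q / t = 20940 / 15876 s = 1.32 A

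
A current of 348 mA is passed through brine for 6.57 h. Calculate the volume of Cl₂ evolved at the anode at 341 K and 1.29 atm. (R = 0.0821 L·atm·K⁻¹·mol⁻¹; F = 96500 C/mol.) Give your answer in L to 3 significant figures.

0.926 L

Q = It = 0.348 × 23652 = 8231 C
Moles of electrons = 8231 / 96500 = 0.08530 mol
2Cl⁻ → Cl₂ + 2e⁻, so n(Cl₂) = 0.08530 / 2 = 0.04265 mol
V = nRT/P = 0.04265 × 0.0821 × 341 / 1.29 = 0.9256 L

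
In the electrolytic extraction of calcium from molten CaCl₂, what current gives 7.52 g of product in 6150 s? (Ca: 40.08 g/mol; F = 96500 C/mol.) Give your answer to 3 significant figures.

5.89 A

n(Ca) = 7.52 / 40.08 = 0.1876 mol
Ca²⁺ + 2e⁻ → Ca, so n(e⁻) = 2 × 0.1876 = 0.3752 mol
Q = 0.3752 × 96500 = 36210 C
I = Q / t = 36210 / 6150 s = 5.89 A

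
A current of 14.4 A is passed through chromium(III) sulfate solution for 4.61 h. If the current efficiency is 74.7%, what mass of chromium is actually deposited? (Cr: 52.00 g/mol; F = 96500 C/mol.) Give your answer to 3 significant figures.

32.1 g

Q = 14.4 × 16596 = 2.390×10^5 C
n(e⁻) = 2.390×10^5 / 96500 = 2.477 mol
Cr³⁺ + 3e⁻ → Cr, so theoretical m(Cr) = 0.8257 × 52.00 = 42.94 g
Actual mass = 74.7% × 42.94 = 32.1 g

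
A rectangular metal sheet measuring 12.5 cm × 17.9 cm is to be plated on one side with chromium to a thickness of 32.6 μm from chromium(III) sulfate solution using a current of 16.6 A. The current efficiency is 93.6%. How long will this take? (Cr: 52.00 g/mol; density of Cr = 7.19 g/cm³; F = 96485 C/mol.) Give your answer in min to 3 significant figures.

31.3 min

Plated area = 12.5 × 17.9 = 223.8 cm²
Volume = 223.8 × 32.6×10⁻⁴ cm = 0.7296 cm³
m(Cr) = 0.7296 × 7.19 = 5.246 g
n(Cr) = 5.246 / 52.00 = 0.1009 mol; n(e⁻) = 3 × 0.1009 = 0.3027 mol
Q = 0.3027 × 96485 / 0.936 = 31200 C
t = 31200 / 16.6 = 1880 s = 31.3 min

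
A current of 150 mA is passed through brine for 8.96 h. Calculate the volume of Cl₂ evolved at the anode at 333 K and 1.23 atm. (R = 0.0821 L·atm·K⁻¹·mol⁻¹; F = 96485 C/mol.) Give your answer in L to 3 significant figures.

Q = It = 0.150 × 32256 = 4838 C
Moles of electrons = 4838 / 96485 = 0.05014 mol
2Cl⁻ → Cl₂ + 2e⁻, so n(Cl₂) = 0.05014 / 2 = 0.02507 mol
V = nRT/P = 0.02507 × 0.0821 × 333 / 1.23 = 0.5572 L

0.557 L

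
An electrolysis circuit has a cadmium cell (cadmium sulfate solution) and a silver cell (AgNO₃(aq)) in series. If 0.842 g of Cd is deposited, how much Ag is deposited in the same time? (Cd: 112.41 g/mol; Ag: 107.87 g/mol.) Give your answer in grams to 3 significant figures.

1.62 g

n(Cd) = 0.842 / 112.41 = 0.007490 mol
Cd²⁺ + 2e⁻ → Cd, so n(e⁻) = 2 × 0.007490 = 0.01498 mol
Since the cells are in series, n(e⁻) in the Ag cell is also 0.01498 mol.
Ag⁺ + e⁻ → Ag, so n(Ag) = 0.01498 mol
m(Ag) = 0.01498 × 107.87 = 1.62 g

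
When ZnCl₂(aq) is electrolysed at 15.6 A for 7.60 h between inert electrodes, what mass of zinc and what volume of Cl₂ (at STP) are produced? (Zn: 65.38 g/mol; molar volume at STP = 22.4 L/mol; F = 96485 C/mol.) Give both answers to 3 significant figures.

Q = 15.6 × 27360 = 4.268×10^5 C; n(e⁻) = 4.268×10^5 / 96485 = 4.423 mol
Cathode: Zn²⁺ + 2e⁻ → Zn → n(Zn) = 4.423/2 = 2.212 mol → 145 g
Anode: 2Cl⁻ → Cl₂ + 2e⁻ → n(Cl₂) = 4.423/2 = 2.212 mol → 49.5 L

145 g Zn; 49.5 L Cl₂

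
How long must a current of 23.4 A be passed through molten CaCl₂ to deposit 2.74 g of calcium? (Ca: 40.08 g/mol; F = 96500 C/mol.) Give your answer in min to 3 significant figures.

9.40 min

n(Ca) = 2.74 / 40.08 = 0.06836 mol
Ca²⁺ + 2e⁻ → Ca, so n(e⁻) = 2 × 0.06836 = 0.1367 mol
Q = 0.1367 × 96500 = 13190 C
t = Q / I = 13190 / 23.4 = 563.7 s = 9.40 min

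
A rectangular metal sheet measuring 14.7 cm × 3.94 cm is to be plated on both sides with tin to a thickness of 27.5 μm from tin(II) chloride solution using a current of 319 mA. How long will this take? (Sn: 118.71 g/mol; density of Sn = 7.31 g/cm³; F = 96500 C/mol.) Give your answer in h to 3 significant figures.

Plated area = 2 × 14.7 × 3.94 = 115.8 cm²
Volume = 115.8 × 27.5×10⁻⁴ cm = 0.3185 cm³
m(Sn) = 0.3185 × 7.31 = 2.328 g
n(Sn) = 2.328 / 118.71 = 0.01961 mol; n(e⁻) = 2 × 0.01961 = 0.03922 mol
Q = 0.03922 × 96500 = 3785 C
t = 3785 / 0.319 = 11870 s = 3.30 h

3.30 h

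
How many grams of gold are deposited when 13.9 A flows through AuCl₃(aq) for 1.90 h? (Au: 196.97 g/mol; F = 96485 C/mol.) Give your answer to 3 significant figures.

Q = 13.9 A × 6840 s = 95080 C
n(e⁻) = Q/F = 95080/96485 = 0.9854 mol
Au³⁺ + 3e⁻ → Au, so n(Au) = 0.9854 / 3 = 0.3285 mol
m = 0.3285 × 196.97 = 64.7 g

64.7 g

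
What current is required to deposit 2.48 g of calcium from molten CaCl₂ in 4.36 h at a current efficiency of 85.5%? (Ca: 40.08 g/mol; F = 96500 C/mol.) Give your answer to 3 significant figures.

n(Ca) = 2.48 / 40.08 = 0.06188 mol
Ca²⁺ + 2e⁻ → Ca, so n(e⁻) = 2 × 0.06188 = 0.1238 mol
Q = 0.1238 × 96500 / 0.855 = 13970 C
I = Q / t = 13970 / 15696 s = 0.890 A

0.890 A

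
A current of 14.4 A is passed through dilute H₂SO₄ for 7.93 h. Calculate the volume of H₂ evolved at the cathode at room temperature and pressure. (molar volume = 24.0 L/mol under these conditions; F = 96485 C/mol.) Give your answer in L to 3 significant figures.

51.1 L

Q = 14.4 A × 28548 s = 4.111×10^5 C
n(e⁻) = 4.111×10^5 / 96485 = 4.261 mol
2H⁺ + 2e⁻ → H₂, so n(H₂) = 4.261 / 2 = 2.131 mol
V = 2.131 × 24.0 = 51.14 L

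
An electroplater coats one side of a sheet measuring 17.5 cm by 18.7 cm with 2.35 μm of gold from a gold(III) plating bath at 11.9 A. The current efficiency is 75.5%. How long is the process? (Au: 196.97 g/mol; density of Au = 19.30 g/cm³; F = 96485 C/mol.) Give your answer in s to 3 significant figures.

Plated area = 17.5 × 18.7 = 327.3 cm²
Volume = 327.3 × 2.35×10⁻⁴ cm = 0.07692 cm³
m(Au) = 0.07692 × 19.30 = 1.485 g
n(Au) = 1.485 / 196.97 = 0.007539 mol; n(e⁻) = 3 × 0.007539 = 0.02262 mol
Q = 0.02262 × 96485 / 0.755 = 2891 C
t = 2891 / 11.9 = 242.9 s

243 s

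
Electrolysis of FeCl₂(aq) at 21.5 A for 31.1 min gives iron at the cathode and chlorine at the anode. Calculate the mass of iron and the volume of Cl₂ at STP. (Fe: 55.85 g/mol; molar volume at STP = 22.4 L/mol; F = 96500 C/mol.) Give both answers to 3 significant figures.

Q = 21.5 × 1866 = 40120 C; n(e⁻) = 40120 / 96500 = 0.4158 mol
Cathode: Fe²⁺ + 2e⁻ → Fe → n(Fe) = 0.4158/2 = 0.2079 mol → 11.6 g
Anode: 2Cl⁻ → Cl₂ + 2e⁻ → n(Cl₂) = 0.4158/2 = 0.2079 mol → 4.66 L

11.6 g Fe; 4.66 L Cl₂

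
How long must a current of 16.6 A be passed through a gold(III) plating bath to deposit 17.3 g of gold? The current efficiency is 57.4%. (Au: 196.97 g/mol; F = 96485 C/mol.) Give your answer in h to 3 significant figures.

0.741 h

n(Au) = 17.3 / 196.97 = 0.08783 mol
Au³⁺ + 3e⁻ → Au, so n(e⁻) = 3 × 0.08783 = 0.2635 mol
Q = 0.2635 × 96485 / 0.574 = 44290 C
t = Q / I = 44290 / 16.6 = 2668 s = 0.741 h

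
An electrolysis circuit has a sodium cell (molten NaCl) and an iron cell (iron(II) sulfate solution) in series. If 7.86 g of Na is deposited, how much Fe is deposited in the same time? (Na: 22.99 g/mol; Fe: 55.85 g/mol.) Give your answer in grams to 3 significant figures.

n(Na) = 7.86 / 22.99 = 0.3419 mol
Na⁺ + e⁻ → Na, so n(e⁻) = 0.3419 mol
In series, the same 0.3419 mol of electrons flows through the second cell.
Fe²⁺ + 2e⁻ → Fe, so n(Fe) = 0.3419 / 2 = 0.1710 mol
m(Fe) = 0.1710 × 55.85 = 9.55 g

9.55 g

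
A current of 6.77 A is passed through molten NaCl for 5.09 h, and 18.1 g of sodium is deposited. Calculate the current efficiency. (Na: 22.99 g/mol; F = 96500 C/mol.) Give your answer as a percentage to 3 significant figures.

Q = 6.77 × 18324 = 1.241×10^5 C
n(e⁻) = 1.241×10^5 / 96500 = 1.286 mol
Na⁺ + e⁻ → Na, so theoretical n(Na) = 1.286 mol → 29.57 g
Efficiency = 18.1 / 29.57 = 0.6121 = 61.2%

61.2%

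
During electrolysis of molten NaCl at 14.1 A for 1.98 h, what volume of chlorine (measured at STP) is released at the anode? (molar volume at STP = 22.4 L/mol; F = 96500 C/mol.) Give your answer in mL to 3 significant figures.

Q = It = 14.1 × 7128 = 1.005×10^5 C
Moles of electrons = 1.005×10^5 / 96500 = 1.041 mol
2Cl⁻ → Cl₂ + 2e⁻, so n(Cl₂) = 1.041 / 2 = 0.5205 mol
V = 0.5205 × 22.4 = 11.66 L
= 11700 mL

11700 mL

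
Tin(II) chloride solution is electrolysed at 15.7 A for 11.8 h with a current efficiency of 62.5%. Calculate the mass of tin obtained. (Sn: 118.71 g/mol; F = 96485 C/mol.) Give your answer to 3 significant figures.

256 g

Q = 15.7 × 42480 = 6.669×10^5 C
n(e⁻) = 6.669×10^5 / 96485 = 6.912 mol
Sn²⁺ + 2e⁻ → Sn, so theoretical m(Sn) = 3.456 × 118.71 = 410.3 g
Actual mass = 62.5% × 410.3 = 256 g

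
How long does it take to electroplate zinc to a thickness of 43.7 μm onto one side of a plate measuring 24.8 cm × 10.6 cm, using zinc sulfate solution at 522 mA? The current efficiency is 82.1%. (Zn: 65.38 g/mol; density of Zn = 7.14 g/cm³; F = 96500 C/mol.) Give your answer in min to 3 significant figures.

942 min

Plated area = 24.8 × 10.6 = 262.9 cm²
Volume = 262.9 × 43.7×10⁻⁴ cm = 1.149 cm³
m(Zn) = 1.149 × 7.14 = 8.204 g
n(Zn) = 8.204 / 65.38 = 0.1255 mol; n(e⁻) = 2 × 0.1255 = 0.2510 mol
Q = 0.2510 × 96500 / 0.821 = 29500 C
t = 29500 / 0.522 = 56510 s = 942 min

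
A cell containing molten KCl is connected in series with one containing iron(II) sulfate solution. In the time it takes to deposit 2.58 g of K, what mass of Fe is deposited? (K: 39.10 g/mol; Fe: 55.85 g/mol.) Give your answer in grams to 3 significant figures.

1.84 g

n(K) = 2.58 / 39.10 = 0.06598 mol
K⁺ + e⁻ → K, so n(e⁻) = 0.06598 mol
Since the cells are in series, n(e⁻) in the Fe cell is also 0.06598 mol.
Fe²⁺ + 2e⁻ → Fe, so n(Fe) = 0.06598 / 2 = 0.03299 mol
m(Fe) = 0.03299 × 55.85 = 1.84 g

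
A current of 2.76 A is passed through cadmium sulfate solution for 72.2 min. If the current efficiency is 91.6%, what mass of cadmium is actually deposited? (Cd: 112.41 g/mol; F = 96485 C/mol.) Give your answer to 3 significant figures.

Q = 2.76 × 4332 = 11960 C
n(e⁻) = 11960 / 96485 = 0.1240 mol
Cd²⁺ + 2e⁻ → Cd, so theoretical m(Cd) = 0.06200 × 112.41 = 6.969 g
Actual mass = 91.6% × 6.969 = 6.38 g

6.38 g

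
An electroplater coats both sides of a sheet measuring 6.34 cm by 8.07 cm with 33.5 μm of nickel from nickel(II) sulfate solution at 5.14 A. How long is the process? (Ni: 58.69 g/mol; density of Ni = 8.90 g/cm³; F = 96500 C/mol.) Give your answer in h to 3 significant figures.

0.542 h

Plated area = 2 × 6.34 × 8.07 = 102.3 cm²
Volume = 102.3 × 33.5×10⁻⁴ cm = 0.3427 cm³
m(Ni) = 0.3427 × 8.90 = 3.050 g
n(Ni) = 3.050 / 58.69 = 0.05197 mol; n(e⁻) = 2 × 0.05197 = 0.1039 mol
Q = 0.1039 × 96500 = 10030 C
t = 10030 / 5.14 = 1951 s = 0.542 h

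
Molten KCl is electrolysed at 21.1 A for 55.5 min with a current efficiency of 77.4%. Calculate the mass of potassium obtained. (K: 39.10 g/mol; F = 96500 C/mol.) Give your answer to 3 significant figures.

22.0 g

Q = 21.1 × 3330 = 70260 C
n(e⁻) = 70260 / 96500 = 0.7281 mol
K⁺ + e⁻ → K, so theoretical m(K) = 0.7281 × 39.10 = 28.47 g
Actual mass = 77.4% × 28.47 = 22.0 g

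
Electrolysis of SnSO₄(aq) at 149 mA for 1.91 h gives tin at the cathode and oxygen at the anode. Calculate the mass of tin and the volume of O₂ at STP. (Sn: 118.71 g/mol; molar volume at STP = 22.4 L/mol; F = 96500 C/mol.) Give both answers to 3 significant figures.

Q = 0.149 × 6876 = 1025 C; n(e⁻) = 1025 / 96500 = 0.01062 mol
Cathode: Sn²⁺ + 2e⁻ → Sn → n(Sn) = 0.01062/2 = 0.005310 mol → 0.630 g
Anode: 2H₂O → O₂ + 4H⁺ + 4e⁻ → n(O₂) = 0.01062/4 = 0.002655 mol → 0.0595 L

0.630 g Sn; 0.0595 L O₂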